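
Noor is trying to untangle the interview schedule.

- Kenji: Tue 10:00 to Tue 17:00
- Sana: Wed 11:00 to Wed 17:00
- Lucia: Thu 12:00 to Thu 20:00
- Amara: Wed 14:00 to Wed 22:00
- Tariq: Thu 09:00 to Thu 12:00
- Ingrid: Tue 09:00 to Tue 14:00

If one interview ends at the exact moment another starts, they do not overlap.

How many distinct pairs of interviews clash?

Sorted by start: Ingrid, Kenji, Sana, Amara, Tariq, Lucia.
Kenji starts before Ingrid ends → Ingrid and Kenji overlap.
Sana starts after Ingrid ends — done with Ingrid.
Sana starts after Kenji ends — done with Kenji.
Amara starts before Sana ends → Sana and Amara overlap.
Tariq starts after Sana ends — done with Sana.
Tariq starts after Amara ends — done with Amara.
Lucia starts exactly when Tariq ends (back-to-back, no overlap).
Overlapping pairs: Amara & Sana, Ingrid & Kenji — 2 in total.

2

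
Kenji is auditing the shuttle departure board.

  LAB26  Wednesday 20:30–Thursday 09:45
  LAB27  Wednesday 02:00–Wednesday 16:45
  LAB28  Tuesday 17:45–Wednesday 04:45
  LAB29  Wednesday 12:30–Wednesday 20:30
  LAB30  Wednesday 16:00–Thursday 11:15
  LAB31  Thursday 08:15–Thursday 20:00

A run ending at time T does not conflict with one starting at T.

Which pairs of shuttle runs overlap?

Sorted by start: LAB28, LAB27, LAB29, LAB30, LAB26, LAB31.
LAB27 starts before LAB28 ends → LAB28 and LAB27 overlap.
LAB29 starts after LAB28 ends; LAB28 is clear from here.
LAB29 starts before LAB27 ends → LAB27 and LAB29 overlap.
LAB30 starts before LAB27 ends → LAB27 and LAB30 overlap.
LAB26 starts after LAB27 ends; LAB27 is clear from here.
LAB30 starts before LAB29 ends → LAB29 and LAB30 overlap.
LAB26 starts exactly when LAB29 ends (back-to-back, no overlap); LAB29 is clear from here.
LAB26 starts before LAB30 ends → LAB30 and LAB26 overlap.
LAB31 starts before LAB30 ends → LAB30 and LAB31 overlap.
LAB31 starts before LAB26 ends → LAB26 and LAB31 overlap.

LAB26 & LAB30, LAB26 & LAB31, LAB27 & LAB28, LAB27 & LAB29, LAB27 & LAB30, LAB29 & LAB30, LAB30 & LAB31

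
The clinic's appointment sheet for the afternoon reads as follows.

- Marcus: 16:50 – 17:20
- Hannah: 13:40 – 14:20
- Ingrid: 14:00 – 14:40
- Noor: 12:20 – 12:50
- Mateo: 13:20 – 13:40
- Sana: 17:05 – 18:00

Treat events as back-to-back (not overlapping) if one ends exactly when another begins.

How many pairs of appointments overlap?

Sorted by start: Noor, Mateo, Hannah, Ingrid, Marcus, Sana.
Mateo starts after Noor ends, so Noor has no further overlaps.
Hannah starts exactly when Mateo ends (back-to-back, no overlap), so Mateo has no further overlaps.
Ingrid starts before Hannah ends → Hannah and Ingrid overlap.
Marcus starts after Hannah ends, so Hannah has no further overlaps.
Marcus starts after Ingrid ends, so Ingrid has no further overlaps.
Sana starts before Marcus ends → Marcus and Sana overlap.
Overlapping pairs: Hannah & Ingrid, Marcus & Sana — 2 in total.

2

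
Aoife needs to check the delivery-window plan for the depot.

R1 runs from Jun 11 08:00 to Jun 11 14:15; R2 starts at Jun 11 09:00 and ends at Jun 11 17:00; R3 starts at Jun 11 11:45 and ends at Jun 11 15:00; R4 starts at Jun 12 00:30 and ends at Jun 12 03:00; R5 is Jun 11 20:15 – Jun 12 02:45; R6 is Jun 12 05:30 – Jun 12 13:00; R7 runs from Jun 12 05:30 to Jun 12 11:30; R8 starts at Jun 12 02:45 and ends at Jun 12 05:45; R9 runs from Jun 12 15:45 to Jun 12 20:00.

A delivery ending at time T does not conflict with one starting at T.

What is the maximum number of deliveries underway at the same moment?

3

Sweep the timeline, counting +1 at each start and −1 at each end (ends before starts at a tie):
Jun 11 08:00 start R1 → 1
Jun 11 09:00 start R2 → 2
Jun 11 11:45 start R3 → 3
Jun 11 14:15 end R1 → 2
Jun 11 15:00 end R3 → 1
Jun 11 17:00 end R2 → 0
Jun 11 20:15 start R5 → 1
Jun 12 00:30 start R4 → 2
Jun 12 02:45 end R5 → 1
Jun 12 02:45 start R8 → 2
Jun 12 03:00 end R4 → 1
Jun 12 05:30 start R6 → 2
Jun 12 05:30 start R7 → 3
Jun 12 05:45 end R8 → 2
Jun 12 11:30 end R7 → 1
Jun 12 13:00 end R6 → 0
Jun 12 15:45 start R9 → 1
Jun 12 20:00 end R9 → 0
Peak is 3, at Jun 11 11:45 (R1, R2, R3).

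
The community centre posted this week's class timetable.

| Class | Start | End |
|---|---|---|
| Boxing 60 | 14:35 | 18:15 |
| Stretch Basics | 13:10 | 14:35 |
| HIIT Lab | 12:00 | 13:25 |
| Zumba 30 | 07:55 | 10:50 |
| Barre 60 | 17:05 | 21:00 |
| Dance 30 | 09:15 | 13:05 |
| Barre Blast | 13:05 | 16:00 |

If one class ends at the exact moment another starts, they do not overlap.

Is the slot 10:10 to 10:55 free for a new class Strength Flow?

No — it overlaps Dance 30, Zumba 30

Zumba 30: starts 07:55 before Strength Flow ends 10:55, and ends 10:50 after Strength Flow starts 10:10 → overlap.
Dance 30: starts 09:15 before Strength Flow ends 10:55, and ends 13:05 after Strength Flow starts 10:10 → overlap.
HIIT Lab: starts 12:00 at or after Strength Flow ends 10:55 → clear.
Barre Blast: starts 13:05 at or after Strength Flow ends 10:55 → clear.
Stretch Basics: starts 13:10 at or after Strength Flow ends 10:55 → clear.
Boxing 60: starts 14:35 at or after Strength Flow ends 10:55 → clear.
Barre 60: starts 17:05 at or after Strength Flow ends 10:55 → clear.
Strength Flow overlaps Dance 30, Zumba 30.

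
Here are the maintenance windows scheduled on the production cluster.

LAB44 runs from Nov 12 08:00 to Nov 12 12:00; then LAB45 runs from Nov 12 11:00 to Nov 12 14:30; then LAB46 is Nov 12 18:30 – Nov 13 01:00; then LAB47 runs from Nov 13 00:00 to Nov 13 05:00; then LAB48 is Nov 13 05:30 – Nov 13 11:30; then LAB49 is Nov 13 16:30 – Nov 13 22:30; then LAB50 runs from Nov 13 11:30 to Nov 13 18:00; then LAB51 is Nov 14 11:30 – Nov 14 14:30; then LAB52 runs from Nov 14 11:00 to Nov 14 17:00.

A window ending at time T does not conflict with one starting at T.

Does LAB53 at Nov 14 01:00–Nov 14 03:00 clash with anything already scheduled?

No — it doesn't clash with anything

LAB44: ends Nov 12 12:00 at or before LAB53 starts Nov 14 01:00 → clear.
LAB45: ends Nov 12 14:30 at or before LAB53 starts Nov 14 01:00 → clear.
LAB46: ends Nov 13 01:00 at or before LAB53 starts Nov 14 01:00 → clear.
LAB47: ends Nov 13 05:00 at or before LAB53 starts Nov 14 01:00 → clear.
LAB48: ends Nov 13 11:30 at or before LAB53 starts Nov 14 01:00 → clear.
LAB50: ends Nov 13 18:00 at or before LAB53 starts Nov 14 01:00 → clear.
LAB49: ends Nov 13 22:30 at or before LAB53 starts Nov 14 01:00 → clear.
LAB52: starts Nov 14 11:00 at or after LAB53 ends Nov 14 03:00 → clear.
LAB51: starts Nov 14 11:30 at or after LAB53 ends Nov 14 03:00 → clear.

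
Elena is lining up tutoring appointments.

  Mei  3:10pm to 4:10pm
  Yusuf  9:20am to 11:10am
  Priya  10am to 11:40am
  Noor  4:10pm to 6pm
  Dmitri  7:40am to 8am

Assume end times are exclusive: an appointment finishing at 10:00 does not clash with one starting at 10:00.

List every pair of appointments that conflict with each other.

Sorted by start: Dmitri, Yusuf, Priya, Mei, Noor.
Yusuf starts after Dmitri ends — done with Dmitri.
Priya starts before Yusuf ends → Yusuf and Priya overlap.
Mei starts after Yusuf ends — done with Yusuf.
Mei starts after Priya ends — done with Priya.
Noor starts exactly when Mei ends (back-to-back, no overlap).

Priya & Yusuf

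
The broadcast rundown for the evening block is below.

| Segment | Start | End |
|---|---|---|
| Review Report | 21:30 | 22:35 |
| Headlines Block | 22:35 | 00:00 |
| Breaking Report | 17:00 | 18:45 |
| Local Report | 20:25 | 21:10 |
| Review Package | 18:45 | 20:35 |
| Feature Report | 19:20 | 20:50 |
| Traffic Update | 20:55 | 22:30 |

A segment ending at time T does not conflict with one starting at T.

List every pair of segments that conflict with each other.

Sorted by start: Breaking Report, Review Package, Feature Report, Local Report, Traffic Update, Review Report, Headlines Block.
Review Package starts exactly when Breaking Report ends (back-to-back, no overlap), so Breaking Report has no further overlaps.
Feature Report starts before Review Package ends → Review Package and Feature Report overlap.
Local Report starts before Review Package ends → Review Package and Local Report overlap.
Traffic Update starts after Review Package ends, so Review Package has no further overlaps.
Local Report starts before Feature Report ends → Feature Report and Local Report overlap.
Traffic Update starts after Feature Report ends, so Feature Report has no further overlaps.
Traffic Update starts before Local Report ends → Local Report and Traffic Update overlap.
Review Report starts after Local Report ends, so Local Report has no further overlaps.
Review Report starts before Traffic Update ends → Traffic Update and Review Report overlap.
Headlines Block starts after Traffic Update ends.
Headlines Block starts exactly when Review Report ends (back-to-back, no overlap).

Feature Report & Local Report, Feature Report & Review Package, Local Report & Review Package, Local Report & Traffic Update, Review Report & Traffic Update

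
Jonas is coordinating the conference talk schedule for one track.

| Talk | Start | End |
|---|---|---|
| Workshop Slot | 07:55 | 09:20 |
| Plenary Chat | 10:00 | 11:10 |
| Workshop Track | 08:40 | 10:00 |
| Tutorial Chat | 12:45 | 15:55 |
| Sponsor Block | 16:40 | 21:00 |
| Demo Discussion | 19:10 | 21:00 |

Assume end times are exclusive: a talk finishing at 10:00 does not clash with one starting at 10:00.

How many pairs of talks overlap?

Two intervals overlap when each starts before the other ends.
Sorted by start: Workshop Slot, Workshop Track, Plenary Chat, Tutorial Chat, Sponsor Block, Demo Discussion.
Workshop Track starts before Workshop Slot ends → Workshop Slot and Workshop Track overlap.
Plenary Chat starts after Workshop Slot ends; Workshop Slot is clear from here.
Plenary Chat starts exactly when Workshop Track ends (back-to-back, no overlap); Workshop Track is clear from here.
Tutorial Chat starts after Plenary Chat ends; Plenary Chat is clear from here.
Sponsor Block starts after Tutorial Chat ends; Tutorial Chat is clear from here.
Demo Discussion starts before Sponsor Block ends → Sponsor Block and Demo Discussion overlap.
Overlapping pairs: Demo Discussion & Sponsor Block, Workshop Slot & Workshop Track — 2 in total.

2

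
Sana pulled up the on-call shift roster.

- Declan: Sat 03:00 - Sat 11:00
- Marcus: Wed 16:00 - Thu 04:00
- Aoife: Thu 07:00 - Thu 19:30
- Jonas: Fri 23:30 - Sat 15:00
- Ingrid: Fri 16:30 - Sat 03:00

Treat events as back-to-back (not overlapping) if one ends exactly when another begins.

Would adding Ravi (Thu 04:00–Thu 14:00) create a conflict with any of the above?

Yes — it overlaps Aoife

Marcus: ends Thu 04:00 at or before Ravi starts Thu 04:00 → clear.
Aoife: starts Thu 07:00 before Ravi ends Thu 14:00, and ends Thu 19:30 after Ravi starts Thu 04:00 → overlap.
Ingrid: starts Fri 16:30 at or after Ravi ends Thu 14:00 → clear.
Jonas: starts Fri 23:30 at or after Ravi ends Thu 14:00 → clear.
Declan: starts Sat 03:00 at or after Ravi ends Thu 14:00 → clear.
Ravi overlaps Aoife.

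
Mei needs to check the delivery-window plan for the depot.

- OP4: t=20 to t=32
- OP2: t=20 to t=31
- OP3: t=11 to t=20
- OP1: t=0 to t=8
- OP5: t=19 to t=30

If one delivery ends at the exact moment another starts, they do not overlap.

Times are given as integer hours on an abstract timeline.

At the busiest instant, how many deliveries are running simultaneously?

Sort all start/end points and keep a running count:
t=0 start OP1 → 1
t=8 end OP1 → 0
t=11 start OP3 → 1
t=19 start OP5 → 2
t=20 end OP3 → 1
t=20 start OP2 → 2
t=20 start OP4 → 3
t=30 end OP5 → 2
t=31 end OP2 → 1
t=32 end OP4 → 0
Peak is 3, at t=20 (OP2, OP4, OP5).

3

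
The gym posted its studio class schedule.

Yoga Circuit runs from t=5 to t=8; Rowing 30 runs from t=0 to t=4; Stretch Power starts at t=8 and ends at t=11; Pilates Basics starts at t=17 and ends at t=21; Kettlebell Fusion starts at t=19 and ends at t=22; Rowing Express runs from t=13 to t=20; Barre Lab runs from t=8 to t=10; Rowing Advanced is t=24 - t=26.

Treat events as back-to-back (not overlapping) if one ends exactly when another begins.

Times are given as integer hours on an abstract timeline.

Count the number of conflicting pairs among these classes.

Two intervals overlap when each starts before the other ends.
Sorted by start: Rowing 30, Yoga Circuit, Stretch Power, Barre Lab, Rowing Express, Pilates Basics, Kettlebell Fusion, Rowing Advanced.
Yoga Circuit starts after Rowing 30 ends; Rowing 30 is clear from here.
Stretch Power starts exactly when Yoga Circuit ends (back-to-back, no overlap); Yoga Circuit is clear from here.
Barre Lab starts before Stretch Power ends → Stretch Power and Barre Lab overlap.
Rowing Express starts after Stretch Power ends; Stretch Power is clear from here.
Rowing Express starts after Barre Lab ends; Barre Lab is clear from here.
Pilates Basics starts before Rowing Express ends → Rowing Express and Pilates Basics overlap.
Kettlebell Fusion starts before Rowing Express ends → Rowing Express and Kettlebell Fusion overlap.
Rowing Advanced starts after Rowing Express ends.
Kettlebell Fusion starts before Pilates Basics ends → Pilates Basics and Kettlebell Fusion overlap.
Rowing Advanced starts after Pilates Basics ends.
Rowing Advanced starts after Kettlebell Fusion ends.
Overlapping pairs: Barre Lab & Stretch Power, Kettlebell Fusion & Pilates Basics, Kettlebell Fusion & Rowing Express, Pilates Basics & Rowing Express — 4 in total.

4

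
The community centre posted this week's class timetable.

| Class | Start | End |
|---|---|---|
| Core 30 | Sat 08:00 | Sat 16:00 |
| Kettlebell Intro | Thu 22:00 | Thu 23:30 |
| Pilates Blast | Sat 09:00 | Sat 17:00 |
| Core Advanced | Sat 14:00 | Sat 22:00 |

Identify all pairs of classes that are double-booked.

Core 30 & Core Advanced, Core 30 & Pilates Blast, Core Advanced & Pilates Blast

Sorted by start: Kettlebell Intro, Core 30, Pilates Blast, Core Advanced.
Core 30 starts after Kettlebell Intro ends; Kettlebell Intro is clear from here.
Pilates Blast starts before Core 30 ends → Core 30 and Pilates Blast overlap.
Core Advanced starts before Core 30 ends → Core 30 and Core Advanced overlap.
Core Advanced starts before Pilates Blast ends → Pilates Blast and Core Advanced overlap.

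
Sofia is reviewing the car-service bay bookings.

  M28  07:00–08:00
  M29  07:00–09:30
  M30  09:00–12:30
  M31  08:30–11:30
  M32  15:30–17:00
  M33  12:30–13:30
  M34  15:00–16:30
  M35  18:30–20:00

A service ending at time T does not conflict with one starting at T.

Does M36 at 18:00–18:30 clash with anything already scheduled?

M28: ends 08:00 at or before M36 starts 18:00 → clear.
M29: ends 09:30 at or before M36 starts 18:00 → clear.
M31: ends 11:30 at or before M36 starts 18:00 → clear.
M30: ends 12:30 at or before M36 starts 18:00 → clear.
M33: ends 13:30 at or before M36 starts 18:00 → clear.
M34: ends 16:30 at or before M36 starts 18:00 → clear.
M32: ends 17:00 at or before M36 starts 18:00 → clear.
M35: starts 18:30 at or after M36 ends 18:30 → clear.

No — it doesn't clash with anything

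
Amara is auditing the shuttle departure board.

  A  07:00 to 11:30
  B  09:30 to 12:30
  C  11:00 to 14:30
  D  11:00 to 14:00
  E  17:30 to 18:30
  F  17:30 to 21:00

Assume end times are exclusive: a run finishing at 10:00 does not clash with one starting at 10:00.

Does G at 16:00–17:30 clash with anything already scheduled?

A: ends 11:30 at or before G starts 16:00 → clear.
B: ends 12:30 at or before G starts 16:00 → clear.
C: ends 14:30 at or before G starts 16:00 → clear.
D: ends 14:00 at or before G starts 16:00 → clear.
E: starts 17:30 at or after G ends 17:30 → clear.
F: starts 17:30 at or after G ends 17:30 → clear.

No — it doesn't clash with anything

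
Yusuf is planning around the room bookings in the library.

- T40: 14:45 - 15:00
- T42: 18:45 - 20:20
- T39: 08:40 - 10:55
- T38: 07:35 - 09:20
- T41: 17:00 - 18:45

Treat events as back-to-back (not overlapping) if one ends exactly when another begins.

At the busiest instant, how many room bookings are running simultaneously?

Sort all start/end points and keep a running count:
07:35 start T38 → 1
08:40 start T39 → 2
09:20 end T38 → 1
10:55 end T39 → 0
14:45 start T40 → 1
15:00 end T40 → 0
17:00 start T41 → 1
18:45 end T41 → 0
18:45 start T42 → 1
20:20 end T42 → 0
Peak is 2, at 08:40 (T38, T39).

2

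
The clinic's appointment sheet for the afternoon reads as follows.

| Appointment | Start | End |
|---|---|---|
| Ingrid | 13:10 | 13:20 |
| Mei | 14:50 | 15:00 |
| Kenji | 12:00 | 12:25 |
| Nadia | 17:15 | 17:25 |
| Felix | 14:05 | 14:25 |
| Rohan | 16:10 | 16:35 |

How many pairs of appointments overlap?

0

Sorted by start: Kenji, Ingrid, Felix, Mei, Rohan, Nadia.
Ingrid starts after Kenji ends, so Kenji has no further overlaps.
Felix starts after Ingrid ends, so Ingrid has no further overlaps.
Mei starts after Felix ends, so Felix has no further overlaps.
Rohan starts after Mei ends, so Mei has no further overlaps.
Nadia starts after Rohan ends.
No pair overlaps.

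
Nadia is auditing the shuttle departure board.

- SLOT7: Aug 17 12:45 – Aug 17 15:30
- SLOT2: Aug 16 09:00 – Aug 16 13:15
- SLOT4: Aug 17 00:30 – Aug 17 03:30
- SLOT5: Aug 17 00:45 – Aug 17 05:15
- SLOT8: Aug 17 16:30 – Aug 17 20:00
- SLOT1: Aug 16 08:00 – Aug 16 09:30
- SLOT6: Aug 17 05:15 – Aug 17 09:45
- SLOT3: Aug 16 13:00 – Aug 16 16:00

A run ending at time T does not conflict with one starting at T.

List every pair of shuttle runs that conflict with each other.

Check each pair: they overlap iff neither finishes before the other starts.
Sorted by start: SLOT1, SLOT2, SLOT3, SLOT4, SLOT5, SLOT6, SLOT7, SLOT8.
SLOT2 starts before SLOT1 ends → SLOT1 and SLOT2 overlap.
SLOT3 starts after SLOT1 ends — done with SLOT1.
SLOT3 starts before SLOT2 ends → SLOT2 and SLOT3 overlap.
SLOT4 starts after SLOT2 ends — done with SLOT2.
SLOT4 starts after SLOT3 ends — done with SLOT3.
SLOT5 starts before SLOT4 ends → SLOT4 and SLOT5 overlap.
SLOT6 starts after SLOT4 ends — done with SLOT4.
SLOT6 starts exactly when SLOT5 ends (back-to-back, no overlap) — done with SLOT5.
SLOT7 starts after SLOT6 ends — done with SLOT6.
SLOT8 starts after SLOT7 ends.

SLOT1 & SLOT2, SLOT2 & SLOT3, SLOT4 & SLOT5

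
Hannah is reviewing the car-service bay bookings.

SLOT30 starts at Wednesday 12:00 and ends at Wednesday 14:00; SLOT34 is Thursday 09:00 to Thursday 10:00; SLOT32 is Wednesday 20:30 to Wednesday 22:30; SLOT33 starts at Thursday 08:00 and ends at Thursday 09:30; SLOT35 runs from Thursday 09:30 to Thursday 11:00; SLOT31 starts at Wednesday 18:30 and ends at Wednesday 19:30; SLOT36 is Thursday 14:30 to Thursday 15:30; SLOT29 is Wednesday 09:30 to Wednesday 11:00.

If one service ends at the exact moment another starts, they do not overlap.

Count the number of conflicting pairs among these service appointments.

2

Sorted by start: SLOT29, SLOT30, SLOT31, SLOT32, SLOT33, SLOT34, SLOT35, SLOT36.
SLOT30 starts after SLOT29 ends, so nothing later overlaps SLOT29 either.
SLOT31 starts after SLOT30 ends, so nothing later overlaps SLOT30 either.
SLOT32 starts after SLOT31 ends, so nothing later overlaps SLOT31 either.
SLOT33 starts after SLOT32 ends, so nothing later overlaps SLOT32 either.
SLOT34 starts before SLOT33 ends → SLOT33 and SLOT34 overlap.
SLOT35 starts exactly when SLOT33 ends (back-to-back, no overlap), so nothing later overlaps SLOT33 either.
SLOT35 starts before SLOT34 ends → SLOT34 and SLOT35 overlap.
SLOT36 starts after SLOT34 ends.
SLOT36 starts after SLOT35 ends.
Overlapping pairs: SLOT33 & SLOT34, SLOT34 & SLOT35 — 2 in total.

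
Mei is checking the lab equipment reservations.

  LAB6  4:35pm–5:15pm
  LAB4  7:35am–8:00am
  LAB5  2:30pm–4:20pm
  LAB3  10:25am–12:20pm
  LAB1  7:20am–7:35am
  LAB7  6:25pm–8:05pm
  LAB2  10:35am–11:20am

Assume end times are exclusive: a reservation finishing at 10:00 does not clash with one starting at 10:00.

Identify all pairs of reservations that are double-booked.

LAB2 & LAB3

Sorted by start: LAB1, LAB4, LAB3, LAB2, LAB5, LAB6, LAB7.
LAB4 starts exactly when LAB1 ends (back-to-back, no overlap), so nothing later overlaps LAB1 either.
LAB3 starts after LAB4 ends, so nothing later overlaps LAB4 either.
LAB2 starts before LAB3 ends → LAB3 and LAB2 overlap.
LAB5 starts after LAB3 ends, so nothing later overlaps LAB3 either.
LAB5 starts after LAB2 ends, so nothing later overlaps LAB2 either.
LAB6 starts after LAB5 ends, so nothing later overlaps LAB5 either.
LAB7 starts after LAB6 ends.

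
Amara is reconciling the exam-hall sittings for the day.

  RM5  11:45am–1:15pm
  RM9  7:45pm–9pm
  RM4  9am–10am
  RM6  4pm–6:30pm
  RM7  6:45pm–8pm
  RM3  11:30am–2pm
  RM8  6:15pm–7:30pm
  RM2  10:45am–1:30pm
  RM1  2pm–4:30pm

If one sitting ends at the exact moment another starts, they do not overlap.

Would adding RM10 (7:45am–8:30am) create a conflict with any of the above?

RM4: starts 9am at or after RM10 ends 8:30am → clear.
RM2: starts 10:45am at or after RM10 ends 8:30am → clear.
RM3: starts 11:30am at or after RM10 ends 8:30am → clear.
RM5: starts 11:45am at or after RM10 ends 8:30am → clear.
RM1: starts 2pm at or after RM10 ends 8:30am → clear.
RM6: starts 4pm at or after RM10 ends 8:30am → clear.
RM8: starts 6:15pm at or after RM10 ends 8:30am → clear.
RM7: starts 6:45pm at or after RM10 ends 8:30am → clear.
RM9: starts 7:45pm at or after RM10 ends 8:30am → clear.

No — it doesn't clash with anything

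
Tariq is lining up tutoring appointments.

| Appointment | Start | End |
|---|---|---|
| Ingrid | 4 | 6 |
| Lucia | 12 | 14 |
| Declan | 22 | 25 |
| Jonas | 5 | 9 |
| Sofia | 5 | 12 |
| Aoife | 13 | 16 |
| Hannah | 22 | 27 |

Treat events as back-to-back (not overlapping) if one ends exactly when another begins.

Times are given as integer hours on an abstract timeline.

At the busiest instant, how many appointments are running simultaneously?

Walk through starts and ends in time order (an end at T is processed before a start at T):
4 start Ingrid → 1
5 start Jonas → 2
5 start Sofia → 3
6 end Ingrid → 2
9 end Jonas → 1
12 end Sofia → 0
12 start Lucia → 1
13 start Aoife → 2
14 end Lucia → 1
16 end Aoife → 0
22 start Declan → 1
22 start Hannah → 2
25 end Declan → 1
27 end Hannah → 0
Peak is 3, at 5 (Ingrid, Jonas, Sofia).

3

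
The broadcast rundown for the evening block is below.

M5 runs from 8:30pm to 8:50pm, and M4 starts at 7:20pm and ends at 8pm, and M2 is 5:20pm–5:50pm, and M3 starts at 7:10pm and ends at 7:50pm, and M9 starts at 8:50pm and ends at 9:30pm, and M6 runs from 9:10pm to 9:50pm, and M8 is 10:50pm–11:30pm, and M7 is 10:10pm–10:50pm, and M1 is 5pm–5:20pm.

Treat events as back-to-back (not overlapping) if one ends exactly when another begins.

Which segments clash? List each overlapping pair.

Sorted by start: M1, M2, M3, M4, M5, M9, M6, M7, M8.
M2 starts exactly when M1 ends (back-to-back, no overlap) — done with M1.
M3 starts after M2 ends — done with M2.
M4 starts before M3 ends → M3 and M4 overlap.
M5 starts after M3 ends — done with M3.
M5 starts after M4 ends — done with M4.
M9 starts exactly when M5 ends (back-to-back, no overlap) — done with M5.
M6 starts before M9 ends → M9 and M6 overlap.
M7 starts after M9 ends — done with M9.
M7 starts after M6 ends — done with M6.
M8 starts exactly when M7 ends (back-to-back, no overlap).

M3 & M4, M6 & M9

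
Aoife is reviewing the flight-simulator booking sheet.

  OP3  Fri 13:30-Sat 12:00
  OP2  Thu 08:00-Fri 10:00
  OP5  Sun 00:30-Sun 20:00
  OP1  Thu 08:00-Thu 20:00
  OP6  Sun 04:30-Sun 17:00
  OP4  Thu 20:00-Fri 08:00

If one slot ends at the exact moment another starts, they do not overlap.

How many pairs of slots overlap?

3

Two intervals overlap when each starts before the other ends.
Sorted by start: OP1, OP2, OP4, OP3, OP5, OP6.
OP2 starts before OP1 ends → OP1 and OP2 overlap.
OP4 starts exactly when OP1 ends (back-to-back, no overlap); OP1 is clear from here.
OP4 starts before OP2 ends → OP2 and OP4 overlap.
OP3 starts after OP2 ends; OP2 is clear from here.
OP3 starts after OP4 ends; OP4 is clear from here.
OP5 starts after OP3 ends; OP3 is clear from here.
OP6 starts before OP5 ends → OP5 and OP6 overlap.
Overlapping pairs: OP1 & OP2, OP2 & OP4, OP5 & OP6 — 3 in total.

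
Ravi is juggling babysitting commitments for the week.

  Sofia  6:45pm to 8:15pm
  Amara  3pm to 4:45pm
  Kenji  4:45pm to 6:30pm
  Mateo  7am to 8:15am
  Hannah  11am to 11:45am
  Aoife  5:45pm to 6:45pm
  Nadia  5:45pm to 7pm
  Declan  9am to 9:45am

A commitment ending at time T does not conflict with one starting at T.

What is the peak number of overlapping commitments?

3

Sort all start/end points and keep a running count:
7am start Mateo → 1
8:15am end Mateo → 0
9am start Declan → 1
9:45am end Declan → 0
11am start Hannah → 1
11:45am end Hannah → 0
3pm start Amara → 1
4:45pm end Amara → 0
4:45pm start Kenji → 1
5:45pm start Aoife → 2
5:45pm start Nadia → 3
6:30pm end Kenji → 2
6:45pm end Aoife → 1
6:45pm start Sofia → 2
7pm end Nadia → 1
8:15pm end Sofia → 0
Peak is 3, at 5:45pm (Aoife, Kenji, Nadia).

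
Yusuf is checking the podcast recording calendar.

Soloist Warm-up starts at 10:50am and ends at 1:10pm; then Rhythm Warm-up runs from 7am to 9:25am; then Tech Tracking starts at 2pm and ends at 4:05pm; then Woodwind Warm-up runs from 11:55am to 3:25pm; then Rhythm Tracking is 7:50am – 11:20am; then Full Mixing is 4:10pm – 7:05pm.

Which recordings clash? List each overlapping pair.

Check each pair: they overlap iff neither finishes before the other starts.
Sorted by start: Rhythm Warm-up, Rhythm Tracking, Soloist Warm-up, Woodwind Warm-up, Tech Tracking, Full Mixing.
Rhythm Tracking starts before Rhythm Warm-up ends → Rhythm Warm-up and Rhythm Tracking overlap.
Soloist Warm-up starts after Rhythm Warm-up ends — done with Rhythm Warm-up.
Soloist Warm-up starts before Rhythm Tracking ends → Rhythm Tracking and Soloist Warm-up overlap.
Woodwind Warm-up starts after Rhythm Tracking ends — done with Rhythm Tracking.
Woodwind Warm-up starts before Soloist Warm-up ends → Soloist Warm-up and Woodwind Warm-up overlap.
Tech Tracking starts after Soloist Warm-up ends — done with Soloist Warm-up.
Tech Tracking starts before Woodwind Warm-up ends → Woodwind Warm-up and Tech Tracking overlap.
Full Mixing starts after Woodwind Warm-up ends.
Full Mixing starts after Tech Tracking ends.

Rhythm Tracking & Rhythm Warm-up, Rhythm Tracking & Soloist Warm-up, Soloist Warm-up & Woodwind Warm-up, Tech Tracking & Woodwind Warm-up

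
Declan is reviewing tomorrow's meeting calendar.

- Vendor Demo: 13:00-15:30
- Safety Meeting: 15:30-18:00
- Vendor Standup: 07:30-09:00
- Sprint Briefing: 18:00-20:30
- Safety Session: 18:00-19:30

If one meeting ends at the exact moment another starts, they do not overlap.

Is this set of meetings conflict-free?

No

Sorted by start: Vendor Standup, Vendor Demo, Safety Meeting, Safety Session, Sprint Briefing.
Vendor Demo starts after Vendor Standup ends, so Vendor Standup has no further overlaps.
Safety Meeting starts exactly when Vendor Demo ends (back-to-back, no overlap), so Vendor Demo has no further overlaps.
Safety Session starts exactly when Safety Meeting ends (back-to-back, no overlap), so Safety Meeting has no further overlaps.
Sprint Briefing starts before Safety Session ends → Safety Session and Sprint Briefing overlap.
That's a conflict, so the schedule is not conflict-free.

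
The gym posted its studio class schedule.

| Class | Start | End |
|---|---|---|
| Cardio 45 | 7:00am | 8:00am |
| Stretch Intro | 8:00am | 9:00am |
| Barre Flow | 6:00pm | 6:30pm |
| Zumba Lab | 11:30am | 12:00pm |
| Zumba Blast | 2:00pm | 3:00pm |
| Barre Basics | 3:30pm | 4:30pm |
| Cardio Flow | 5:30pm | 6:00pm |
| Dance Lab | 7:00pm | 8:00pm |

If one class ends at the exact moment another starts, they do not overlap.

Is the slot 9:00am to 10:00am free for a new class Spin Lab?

Yes — the slot is free

Cardio 45: ends 8:00am at or before Spin Lab starts 9:00am → clear.
Stretch Intro: ends 9:00am at or before Spin Lab starts 9:00am → clear.
Zumba Lab: starts 11:30am at or after Spin Lab ends 10:00am → clear.
Zumba Blast: starts 2:00pm at or after Spin Lab ends 10:00am → clear.
Barre Basics: starts 3:30pm at or after Spin Lab ends 10:00am → clear.
Cardio Flow: starts 5:30pm at or after Spin Lab ends 10:00am → clear.
Barre Flow: starts 6:00pm at or after Spin Lab ends 10:00am → clear.
Dance Lab: starts 7:00pm at or after Spin Lab ends 10:00am → clear.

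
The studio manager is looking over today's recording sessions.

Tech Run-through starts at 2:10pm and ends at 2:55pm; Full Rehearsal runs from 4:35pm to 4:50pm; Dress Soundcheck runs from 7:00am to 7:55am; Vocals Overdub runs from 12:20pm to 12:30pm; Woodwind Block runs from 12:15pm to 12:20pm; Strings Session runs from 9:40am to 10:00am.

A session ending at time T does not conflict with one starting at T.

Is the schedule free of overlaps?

Yes

Sorted by start: Dress Soundcheck, Strings Session, Woodwind Block, Vocals Overdub, Tech Run-through, Full Rehearsal.
Strings Session starts after Dress Soundcheck ends, so nothing later overlaps Dress Soundcheck either.
Woodwind Block starts after Strings Session ends, so nothing later overlaps Strings Session either.
Vocals Overdub starts exactly when Woodwind Block ends (back-to-back, no overlap), so nothing later overlaps Woodwind Block either.
Tech Run-through starts after Vocals Overdub ends, so nothing later overlaps Vocals Overdub either.
Full Rehearsal starts after Tech Run-through ends.
Every pair is clear; the schedule has no overlaps.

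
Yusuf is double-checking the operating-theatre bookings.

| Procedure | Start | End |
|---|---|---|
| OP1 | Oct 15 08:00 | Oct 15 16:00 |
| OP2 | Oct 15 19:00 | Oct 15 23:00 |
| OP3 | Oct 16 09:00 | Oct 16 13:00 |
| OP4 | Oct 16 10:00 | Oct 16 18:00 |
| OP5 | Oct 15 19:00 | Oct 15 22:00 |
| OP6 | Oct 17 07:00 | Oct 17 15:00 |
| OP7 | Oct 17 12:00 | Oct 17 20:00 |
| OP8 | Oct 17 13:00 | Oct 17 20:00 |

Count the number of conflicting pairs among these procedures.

5

Sorted by start: OP1, OP2, OP5, OP3, OP4, OP6, OP7, OP8.
OP2 starts after OP1 ends — done with OP1.
OP5 starts before OP2 ends → OP2 and OP5 overlap.
OP3 starts after OP2 ends — done with OP2.
OP3 starts after OP5 ends — done with OP5.
OP4 starts before OP3 ends → OP3 and OP4 overlap.
OP6 starts after OP3 ends — done with OP3.
OP6 starts after OP4 ends — done with OP4.
OP7 starts before OP6 ends → OP6 and OP7 overlap.
OP8 starts before OP6 ends → OP6 and OP8 overlap.
OP8 starts before OP7 ends → OP7 and OP8 overlap.
Overlapping pairs: OP2 & OP5, OP3 & OP4, OP6 & OP7, OP6 & OP8, OP7 & OP8 — 5 in total.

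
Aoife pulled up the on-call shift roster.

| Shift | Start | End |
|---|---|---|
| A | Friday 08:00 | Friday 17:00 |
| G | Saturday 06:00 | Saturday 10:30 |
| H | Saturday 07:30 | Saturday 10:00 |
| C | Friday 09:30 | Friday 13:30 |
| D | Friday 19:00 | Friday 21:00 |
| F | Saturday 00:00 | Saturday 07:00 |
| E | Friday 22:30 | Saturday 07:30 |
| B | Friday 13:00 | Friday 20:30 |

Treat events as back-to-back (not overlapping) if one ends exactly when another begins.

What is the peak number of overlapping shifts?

Walk through starts and ends in time order (an end at T is processed before a start at T):
Friday 08:00 start A → 1
Friday 09:30 start C → 2
Friday 13:00 start B → 3
Friday 13:30 end C → 2
Friday 17:00 end A → 1
Friday 19:00 start D → 2
Friday 20:30 end B → 1
Friday 21:00 end D → 0
Friday 22:30 start E → 1
Saturday 00:00 start F → 2
Saturday 06:00 start G → 3
Saturday 07:00 end F → 2
Saturday 07:30 end E → 1
Saturday 07:30 start H → 2
Saturday 10:00 end H → 1
Saturday 10:30 end G → 0
Peak is 3, at Friday 13:00 (A, B, C).

3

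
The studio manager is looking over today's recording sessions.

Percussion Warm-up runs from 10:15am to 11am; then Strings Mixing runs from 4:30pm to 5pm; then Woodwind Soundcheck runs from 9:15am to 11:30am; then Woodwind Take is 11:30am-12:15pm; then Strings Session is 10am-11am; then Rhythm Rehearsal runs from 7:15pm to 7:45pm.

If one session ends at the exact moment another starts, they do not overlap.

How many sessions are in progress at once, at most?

Sort all start/end points and keep a running count:
9:15am start Woodwind Soundcheck → 1
10am start Strings Session → 2
10:15am start Percussion Warm-up → 3
11am end Percussion Warm-up → 2
11am end Strings Session → 1
11:30am end Woodwind Soundcheck → 0
11:30am start Woodwind Take → 1
12:15pm end Woodwind Take → 0
4:30pm start Strings Mixing → 1
5pm end Strings Mixing → 0
7:15pm start Rhythm Rehearsal → 1
7:45pm end Rhythm Rehearsal → 0
Peak is 3, at 10:15am (Percussion Warm-up, Strings Session, Woodwind Soundcheck).

3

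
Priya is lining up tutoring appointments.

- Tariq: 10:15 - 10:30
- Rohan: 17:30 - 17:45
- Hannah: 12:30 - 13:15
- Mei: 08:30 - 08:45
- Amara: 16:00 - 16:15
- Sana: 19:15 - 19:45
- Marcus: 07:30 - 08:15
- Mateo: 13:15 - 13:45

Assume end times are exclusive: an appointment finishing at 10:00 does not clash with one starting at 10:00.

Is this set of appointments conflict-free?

Sorted by start: Marcus, Mei, Tariq, Hannah, Mateo, Amara, Rohan, Sana.
Mei starts after Marcus ends, so Marcus has no further overlaps.
Tariq starts after Mei ends, so Mei has no further overlaps.
Hannah starts after Tariq ends, so Tariq has no further overlaps.
Mateo starts exactly when Hannah ends (back-to-back, no overlap), so Hannah has no further overlaps.
Amara starts after Mateo ends, so Mateo has no further overlaps.
Rohan starts after Amara ends, so Amara has no further overlaps.
Sana starts after Rohan ends.
Every pair is clear; the schedule has no overlaps.

Yes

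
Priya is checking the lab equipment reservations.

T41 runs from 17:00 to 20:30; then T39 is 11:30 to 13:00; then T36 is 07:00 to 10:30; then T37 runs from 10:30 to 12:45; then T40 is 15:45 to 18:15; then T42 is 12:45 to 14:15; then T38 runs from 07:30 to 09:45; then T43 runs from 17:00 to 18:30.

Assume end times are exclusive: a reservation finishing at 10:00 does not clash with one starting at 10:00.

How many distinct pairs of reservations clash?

Check each pair: they overlap iff neither finishes before the other starts.
Sorted by start: T36, T38, T37, T39, T42, T40, T41, T43.
T38 starts before T36 ends → T36 and T38 overlap.
T37 starts exactly when T36 ends (back-to-back, no overlap) — done with T36.
T37 starts after T38 ends — done with T38.
T39 starts before T37 ends → T37 and T39 overlap.
T42 starts exactly when T37 ends (back-to-back, no overlap) — done with T37.
T42 starts before T39 ends → T39 and T42 overlap.
T40 starts after T39 ends — done with T39.
T40 starts after T42 ends — done with T42.
T41 starts before T40 ends → T40 and T41 overlap.
T43 starts before T40 ends → T40 and T43 overlap.
T43 starts before T41 ends → T41 and T43 overlap.
Overlapping pairs: T36 & T38, T37 & T39, T39 & T42, T40 & T41, T40 & T43, T41 & T43 — 6 in total.

6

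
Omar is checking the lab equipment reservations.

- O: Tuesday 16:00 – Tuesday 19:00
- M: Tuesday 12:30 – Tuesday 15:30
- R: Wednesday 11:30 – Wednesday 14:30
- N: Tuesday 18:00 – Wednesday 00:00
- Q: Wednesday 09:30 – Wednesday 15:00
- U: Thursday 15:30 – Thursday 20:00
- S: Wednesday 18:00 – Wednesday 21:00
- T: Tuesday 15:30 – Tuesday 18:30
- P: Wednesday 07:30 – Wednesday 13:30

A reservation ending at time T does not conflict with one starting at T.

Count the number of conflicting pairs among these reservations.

Sorted by start: M, T, O, N, P, Q, R, S, U.
T starts exactly when M ends (back-to-back, no overlap), so nothing later overlaps M either.
O starts before T ends → T and O overlap.
N starts before T ends → T and N overlap.
P starts after T ends, so nothing later overlaps T either.
N starts before O ends → O and N overlap.
P starts after O ends, so nothing later overlaps O either.
P starts after N ends, so nothing later overlaps N either.
Q starts before P ends → P and Q overlap.
R starts before P ends → P and R overlap.
S starts after P ends, so nothing later overlaps P either.
R starts before Q ends → Q and R overlap.
S starts after Q ends, so nothing later overlaps Q either.
S starts after R ends, so nothing later overlaps R either.
U starts after S ends.
Overlapping pairs: N & O, N & T, O & T, P & Q, P & R, Q & R — 6 in total.

6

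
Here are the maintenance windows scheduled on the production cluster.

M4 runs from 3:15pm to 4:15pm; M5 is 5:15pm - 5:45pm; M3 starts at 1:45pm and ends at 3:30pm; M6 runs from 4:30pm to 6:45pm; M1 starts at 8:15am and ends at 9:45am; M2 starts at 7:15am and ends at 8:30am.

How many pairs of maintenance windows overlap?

Two intervals overlap when each starts before the other ends.
Sorted by start: M2, M1, M3, M4, M6, M5.
M1 starts before M2 ends → M2 and M1 overlap.
M3 starts after M2 ends; M2 is clear from here.
M3 starts after M1 ends; M1 is clear from here.
M4 starts before M3 ends → M3 and M4 overlap.
M6 starts after M3 ends; M3 is clear from here.
M6 starts after M4 ends; M4 is clear from here.
M5 starts before M6 ends → M6 and M5 overlap.
Overlapping pairs: M1 & M2, M3 & M4, M5 & M6 — 3 in total.

3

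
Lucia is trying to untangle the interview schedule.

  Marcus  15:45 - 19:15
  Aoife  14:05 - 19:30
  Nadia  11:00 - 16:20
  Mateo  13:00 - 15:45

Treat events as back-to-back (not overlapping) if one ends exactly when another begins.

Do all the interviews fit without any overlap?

Two intervals overlap when each starts before the other ends.
Sorted by start: Nadia, Mateo, Aoife, Marcus.
Mateo starts before Nadia ends → Nadia and Mateo overlap.
That's a conflict, so the schedule is not conflict-free.

No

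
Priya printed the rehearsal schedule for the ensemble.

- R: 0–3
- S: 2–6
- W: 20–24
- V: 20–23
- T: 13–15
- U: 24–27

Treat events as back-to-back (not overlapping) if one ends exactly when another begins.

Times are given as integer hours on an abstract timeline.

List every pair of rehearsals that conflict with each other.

Sorted by start: R, S, T, V, W, U.
S starts before R ends → R and S overlap.
T starts after R ends, so nothing later overlaps R either.
T starts after S ends, so nothing later overlaps S either.
V starts after T ends, so nothing later overlaps T either.
W starts before V ends → V and W overlap.
U starts after V ends.
U starts exactly when W ends (back-to-back, no overlap).

R & S, V & W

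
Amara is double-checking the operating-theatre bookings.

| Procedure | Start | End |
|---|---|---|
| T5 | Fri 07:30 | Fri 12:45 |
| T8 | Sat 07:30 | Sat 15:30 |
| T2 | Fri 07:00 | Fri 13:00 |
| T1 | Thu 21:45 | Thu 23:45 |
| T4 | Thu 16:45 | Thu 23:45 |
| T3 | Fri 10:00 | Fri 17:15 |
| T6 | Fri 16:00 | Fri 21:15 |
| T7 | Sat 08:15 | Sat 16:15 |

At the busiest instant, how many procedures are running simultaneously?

3

Sort all start/end points and keep a running count:
Thu 16:45 start T4 → 1
Thu 21:45 start T1 → 2
Thu 23:45 end T1 → 1
Thu 23:45 end T4 → 0
Fri 07:00 start T2 → 1
Fri 07:30 start T5 → 2
Fri 10:00 start T3 → 3
Fri 12:45 end T5 → 2
Fri 13:00 end T2 → 1
Fri 16:00 start T6 → 2
Fri 17:15 end T3 → 1
Fri 21:15 end T6 → 0
Sat 07:30 start T8 → 1
Sat 08:15 start T7 → 2
Sat 15:30 end T8 → 1
Sat 16:15 end T7 → 0
Peak is 3, at Fri 10:00 (T2, T3, T5).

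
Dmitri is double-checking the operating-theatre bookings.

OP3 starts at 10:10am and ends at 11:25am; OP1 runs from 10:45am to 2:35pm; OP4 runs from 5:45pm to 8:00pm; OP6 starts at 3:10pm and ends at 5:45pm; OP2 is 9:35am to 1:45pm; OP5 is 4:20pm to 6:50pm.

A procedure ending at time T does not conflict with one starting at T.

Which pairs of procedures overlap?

OP1 & OP2, OP1 & OP3, OP2 & OP3, OP4 & OP5, OP5 & OP6

Sorted by start: OP2, OP3, OP1, OP6, OP5, OP4.
OP3 starts before OP2 ends → OP2 and OP3 overlap.
OP1 starts before OP2 ends → OP2 and OP1 overlap.
OP6 starts after OP2 ends; OP2 is clear from here.
OP1 starts before OP3 ends → OP3 and OP1 overlap.
OP6 starts after OP3 ends; OP3 is clear from here.
OP6 starts after OP1 ends; OP1 is clear from here.
OP5 starts before OP6 ends → OP6 and OP5 overlap.
OP4 starts exactly when OP6 ends (back-to-back, no overlap).
OP4 starts before OP5 ends → OP5 and OP4 overlap.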